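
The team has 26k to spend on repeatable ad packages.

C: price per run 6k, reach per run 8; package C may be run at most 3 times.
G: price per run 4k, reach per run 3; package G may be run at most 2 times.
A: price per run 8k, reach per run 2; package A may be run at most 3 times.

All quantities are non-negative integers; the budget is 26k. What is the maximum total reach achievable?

30

C has the best ratio (8/6); taking only C gives at most 3×8 = 24 (stopped by the supply cap of 3).
Mixing does better — 3×C and 2×G: price 26 ≤ 26, reach 3·8 + 2·3 = 30.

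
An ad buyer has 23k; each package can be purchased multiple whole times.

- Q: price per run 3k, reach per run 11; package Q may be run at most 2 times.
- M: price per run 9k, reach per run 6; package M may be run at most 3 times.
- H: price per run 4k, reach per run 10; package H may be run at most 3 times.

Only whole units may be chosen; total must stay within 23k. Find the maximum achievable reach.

This is a bounded integer knapsack.
Take 2×Q and 3×H: price 18 ≤ 23, reach 2·11 + 3·10 = 52.
Q has the best ratio (11/3) and is taken to its limit of 2; remaining capacity is filled optimally with the others.

52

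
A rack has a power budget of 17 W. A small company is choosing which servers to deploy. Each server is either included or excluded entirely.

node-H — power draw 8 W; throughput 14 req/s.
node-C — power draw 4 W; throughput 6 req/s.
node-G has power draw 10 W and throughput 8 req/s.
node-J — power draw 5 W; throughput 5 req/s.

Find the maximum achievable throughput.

25

node-H + node-J: power draw 8 + 5 = 13 ≤ 17, throughput 14 + 5 = 19.
node-H + node-C + node-J: power draw 8 + 4 + 5 = 17 ≤ 17, throughput 14 + 6 + 5 = 25.
node-H + node-C: power draw 8 + 4 = 12 ≤ 17, throughput 14 + 6 = 20.
Best is node-H, node-C, and node-J with total throughput 25.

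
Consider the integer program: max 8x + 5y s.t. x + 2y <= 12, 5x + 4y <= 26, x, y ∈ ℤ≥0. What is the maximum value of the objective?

The continuous relaxation peaks at (5.2, 0) with value 41.60; rounding to a feasible lattice point costs some objective.
(x,y)=(5,0): 1·5+2·0=5≤12, 5·5+4·0=25≤26, objective 40.
(x,y)=(4,1): 1·4+2·1=6≤12, 5·4+4·1=24≤26, objective 37.
(x,y)=(4,0): 1·4+2·0=4≤12, 5·4+4·0=20≤26, objective 32.
The best lattice point is (5,0), giving 40.

40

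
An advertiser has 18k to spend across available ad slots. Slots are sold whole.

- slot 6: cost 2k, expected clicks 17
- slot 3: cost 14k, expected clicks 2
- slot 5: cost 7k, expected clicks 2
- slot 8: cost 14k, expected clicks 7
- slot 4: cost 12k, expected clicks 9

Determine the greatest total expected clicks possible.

26

slot 6 + slot 8: cost 2 + 14 = 16 ≤ 18, expected clicks 17 + 7 = 24.
slot 6 + slot 4: cost 2 + 12 = 14 ≤ 18, expected clicks 17 + 9 = 26.
Best is slot 6 and slot 4 with total expected clicks 26.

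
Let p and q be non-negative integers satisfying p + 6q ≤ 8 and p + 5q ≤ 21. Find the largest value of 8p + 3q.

(p,q)=(8,0): 1·8+6·0=8≤8, 1·8+5·0=8≤21, objective 64.
(p,q)=(7,0): 1·7+6·0=7≤8, 1·7+5·0=7≤21, objective 56.
No feasible integer point exceeds 64.

64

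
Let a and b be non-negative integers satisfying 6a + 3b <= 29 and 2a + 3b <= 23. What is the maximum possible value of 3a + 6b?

45

Relaxing integrality, the LP optimum is 46.00 at (a,b) = (0, 7.67), which is not an integer point.
(a,b)=(1,7): 6·1+3·7=27≤29, 2·1+3·7=23≤23, objective 45.
(a,b)=(0,7): 6·0+3·7=21≤29, 2·0+3·7=21≤23, objective 42.
(a,b)=(1,6): 6·1+3·6=24≤29, 2·1+3·6=20≤23, objective 39.
Maximum is 45 at (a,b)=(1,7).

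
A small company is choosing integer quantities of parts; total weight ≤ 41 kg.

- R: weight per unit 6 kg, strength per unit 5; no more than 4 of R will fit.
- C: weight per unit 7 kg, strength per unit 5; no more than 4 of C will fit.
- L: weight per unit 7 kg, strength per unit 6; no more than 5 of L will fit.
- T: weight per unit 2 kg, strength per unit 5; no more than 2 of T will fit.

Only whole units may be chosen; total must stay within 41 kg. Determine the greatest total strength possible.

1×C, 4×L, and 2×T: weight 39 ≤ 41, strength 1·5 + 4·6 + 2·5 = 39.
5×L and 2×T: weight 39 ≤ 41, strength 5·6 + 2·5 = 40.
Best is 40.

40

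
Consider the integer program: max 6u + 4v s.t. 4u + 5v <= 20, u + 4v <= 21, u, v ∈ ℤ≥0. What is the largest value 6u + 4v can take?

30

(u,v)=(5,0) is feasible, giving 30.
(u,v)=(4,0) is feasible, giving 24.
Maximum is 30 at (u,v)=(5,0).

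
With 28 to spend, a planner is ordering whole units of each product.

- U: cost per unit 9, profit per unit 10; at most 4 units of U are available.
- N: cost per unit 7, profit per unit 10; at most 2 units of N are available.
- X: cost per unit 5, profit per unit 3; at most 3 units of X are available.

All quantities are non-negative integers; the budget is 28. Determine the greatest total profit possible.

Take 1×U, 2×N, and 1×X: cost 28 ≤ 28, profit 1·10 + 2·10 + 1·3 = 33.
N has the best ratio (10/7) and is taken to its limit of 2; remaining capacity is filled optimally with the others.

33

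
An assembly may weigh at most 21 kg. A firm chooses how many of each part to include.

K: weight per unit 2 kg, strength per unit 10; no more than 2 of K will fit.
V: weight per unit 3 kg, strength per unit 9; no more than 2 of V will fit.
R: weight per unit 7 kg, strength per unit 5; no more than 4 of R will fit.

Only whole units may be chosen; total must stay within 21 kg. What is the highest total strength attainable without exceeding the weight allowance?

K has the best ratio (10/2); taking only K gives at most 2×10 = 20 (stopped by the supply cap of 2).
Mixing does better — 2×K, 2×V, and 1×R: weight 17 ≤ 21, strength 2·10 + 2·9 + 1·5 = 43.

43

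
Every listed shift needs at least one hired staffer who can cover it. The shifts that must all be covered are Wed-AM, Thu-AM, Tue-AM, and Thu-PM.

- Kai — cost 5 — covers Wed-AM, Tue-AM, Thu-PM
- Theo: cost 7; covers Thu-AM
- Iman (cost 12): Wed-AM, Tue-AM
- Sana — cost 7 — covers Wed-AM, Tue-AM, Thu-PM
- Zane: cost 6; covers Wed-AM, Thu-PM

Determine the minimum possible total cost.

12

Choose Kai and Theo: together they cover Wed-AM, Thu-AM, Tue-AM, Thu-PM — every shift.
Total cost: 5 + 7 = 12.
No cover costs less than 12.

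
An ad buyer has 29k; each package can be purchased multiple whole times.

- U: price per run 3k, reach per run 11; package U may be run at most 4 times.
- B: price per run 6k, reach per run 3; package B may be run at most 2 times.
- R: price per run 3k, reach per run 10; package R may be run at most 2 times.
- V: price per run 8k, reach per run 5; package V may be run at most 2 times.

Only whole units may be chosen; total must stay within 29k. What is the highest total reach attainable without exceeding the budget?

4×U, 1×B, and 2×R: price 24 ≤ 29, reach 4·11 + 1·3 + 2·10 = 67.
4×U, 2×R, and 1×V: price 26 ≤ 29, reach 4·11 + 2·10 + 1·5 = 69.
Best is 69.

69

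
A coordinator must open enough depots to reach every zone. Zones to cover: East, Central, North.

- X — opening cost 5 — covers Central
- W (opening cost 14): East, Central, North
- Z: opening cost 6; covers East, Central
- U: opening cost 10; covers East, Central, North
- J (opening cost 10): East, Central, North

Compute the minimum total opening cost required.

10

The greedy cost-per-new-zone heuristic would pick Z and U for 16, but a cheaper cover exists.
U alone covers East, Central, North — every zone.
Total opening cost: 10.
No cover costs less than 10.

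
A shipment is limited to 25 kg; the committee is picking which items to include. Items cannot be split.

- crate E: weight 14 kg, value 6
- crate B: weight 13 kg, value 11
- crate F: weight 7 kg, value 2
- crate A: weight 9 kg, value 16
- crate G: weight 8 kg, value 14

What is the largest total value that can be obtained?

crate F + crate A + crate G: weight 7 + 9 + 8 = 24 ≤ 25, value 2 + 16 + 14 = 32.
crate A + crate G: weight 9 + 8 = 17 ≤ 25, value 16 + 14 = 30.
crate B + crate A: weight 13 + 9 = 22 ≤ 25, value 11 + 16 = 27.
Best is crate F, crate A, and crate G with total value 32.

32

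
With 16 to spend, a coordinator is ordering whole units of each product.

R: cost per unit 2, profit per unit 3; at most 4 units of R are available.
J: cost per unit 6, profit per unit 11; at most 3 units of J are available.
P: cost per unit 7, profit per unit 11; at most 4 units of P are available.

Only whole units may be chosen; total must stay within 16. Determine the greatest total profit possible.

28

This is a bounded integer knapsack.
J has the best ratio (11/6); taking only J gives at most 2×11 = 22 (stopped by the cost limit).
Mixing does better — 2×R and 2×J: cost 16 ≤ 16, profit 2·3 + 2·11 = 28.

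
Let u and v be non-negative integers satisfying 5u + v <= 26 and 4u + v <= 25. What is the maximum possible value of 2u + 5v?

(u,v)=(0,25): 5·0+1·25=25≤26, 4·0+1·25=25≤25, objective 125.
(u,v)=(0,24): 5·0+1·24=24≤26, 4·0+1·24=24≤25, objective 120.
No feasible integer point exceeds 125.

125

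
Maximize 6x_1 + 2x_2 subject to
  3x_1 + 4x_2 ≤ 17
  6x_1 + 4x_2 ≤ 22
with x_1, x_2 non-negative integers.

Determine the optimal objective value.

20

The continuous relaxation peaks at (3.67, 0) with value 22.00; rounding to a feasible lattice point costs some objective.
(x_1,x_2)=(3,1): 3·3+4·1=13≤17, 6·3+4·1=22≤22, objective 20.
(x_1,x_2)=(3,0): 3·3+4·0=9≤17, 6·3+4·0=18≤22, objective 18.
(x_1,x_2)=(2,2): 3·2+4·2=14≤17, 6·2+4·2=20≤22, objective 16.
(x_1,x_2)=(2,1): 3·2+4·1=10≤17, 6·2+4·1=16≤22, objective 14.
The best lattice point is (3,1), giving 20.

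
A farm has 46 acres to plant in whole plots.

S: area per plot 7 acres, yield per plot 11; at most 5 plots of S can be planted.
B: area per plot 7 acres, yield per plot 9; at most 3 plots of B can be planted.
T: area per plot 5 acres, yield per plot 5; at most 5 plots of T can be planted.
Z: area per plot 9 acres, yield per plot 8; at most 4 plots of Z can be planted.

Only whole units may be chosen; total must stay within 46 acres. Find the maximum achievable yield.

This is a bounded integer knapsack.
Take 5×S and 2×T: area 45 ≤ 46, yield 5·11 + 2·5 = 65.
S has the best ratio (11/7) and is taken to its limit of 5; remaining capacity is filled optimally with the others.

65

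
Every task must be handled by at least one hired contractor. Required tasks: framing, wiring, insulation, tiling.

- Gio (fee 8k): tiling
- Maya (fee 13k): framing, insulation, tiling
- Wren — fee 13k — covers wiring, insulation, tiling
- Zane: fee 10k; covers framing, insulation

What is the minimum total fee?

23

The greedy cost-per-new-task heuristic would pick Maya and Wren for 26, but a cheaper cover exists.
Choose Wren and Zane: together they cover framing, wiring, insulation, tiling — every task.
Total fee: 13 + 10 = 23.
No cover costs less than 23.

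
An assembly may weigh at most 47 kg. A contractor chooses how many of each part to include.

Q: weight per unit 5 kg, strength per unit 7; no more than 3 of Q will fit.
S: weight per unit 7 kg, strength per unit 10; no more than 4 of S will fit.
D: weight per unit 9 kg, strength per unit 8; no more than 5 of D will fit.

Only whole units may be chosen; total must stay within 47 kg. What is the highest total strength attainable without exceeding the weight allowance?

62

S has the best ratio (10/7); taking only S gives at most 4×10 = 40 (stopped by the supply cap of 4).
Mixing does better — 2×Q, 4×S, and 1×D: weight 47 ≤ 47, strength 2·7 + 4·10 + 1·8 = 62.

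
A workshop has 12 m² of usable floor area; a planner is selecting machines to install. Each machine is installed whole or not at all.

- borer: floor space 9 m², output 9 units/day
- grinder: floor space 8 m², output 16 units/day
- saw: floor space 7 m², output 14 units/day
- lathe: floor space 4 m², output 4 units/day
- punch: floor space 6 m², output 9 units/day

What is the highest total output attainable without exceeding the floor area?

20

This is a 0-1 knapsack instance.
saw + lathe: floor space 7 + 4 = 11 ≤ 12, output 14 + 4 = 18.
grinder + lathe: floor space 8 + 4 = 12 ≤ 12, output 16 + 4 = 20.
Best is grinder and lathe with total output 20.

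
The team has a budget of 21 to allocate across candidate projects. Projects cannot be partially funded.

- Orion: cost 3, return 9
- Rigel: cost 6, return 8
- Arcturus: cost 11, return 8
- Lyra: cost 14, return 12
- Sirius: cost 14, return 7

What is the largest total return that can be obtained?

Allowing fractional choices, the relaxed optimum would be about 27.3, but projects are indivisible.
Orion + Rigel + Arcturus: cost 3 + 6 + 11 = 20 ≤ 21, return 9 + 8 + 8 = 25.
Orion + Lyra: cost 3 + 14 = 17 ≤ 21, return 9 + 12 = 21.
Rigel + Lyra: cost 6 + 14 = 20 ≤ 21, return 8 + 12 = 20.
Best is Orion, Rigel, and Arcturus with total return 25.

25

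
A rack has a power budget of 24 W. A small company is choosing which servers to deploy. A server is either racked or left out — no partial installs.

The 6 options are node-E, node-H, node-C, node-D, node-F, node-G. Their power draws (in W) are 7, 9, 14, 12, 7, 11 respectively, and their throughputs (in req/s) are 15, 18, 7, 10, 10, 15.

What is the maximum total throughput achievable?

43

Take node-E, node-H, and node-F: power draw 7 + 9 + 7 = 23 ≤ 24, throughput 15 + 18 + 10 = 43.
No other feasible combination does better.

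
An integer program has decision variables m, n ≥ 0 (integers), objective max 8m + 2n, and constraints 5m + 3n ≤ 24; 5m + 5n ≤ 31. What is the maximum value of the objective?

34

Relaxing integrality, the LP optimum is 38.40 at (m,n) = (4.8, 0), which is not an integer point.
(m,n)=(4,1): 5·4+3·1=23≤24, 5·4+5·1=25≤31, objective 34.
(m,n)=(4,0): 5·4+3·0=20≤24, 5·4+5·0=20≤31, objective 32.
(m,n)=(3,2): 5·3+3·2=21≤24, 5·3+5·2=25≤31, objective 28.
The best lattice point is (4,1), giving 34.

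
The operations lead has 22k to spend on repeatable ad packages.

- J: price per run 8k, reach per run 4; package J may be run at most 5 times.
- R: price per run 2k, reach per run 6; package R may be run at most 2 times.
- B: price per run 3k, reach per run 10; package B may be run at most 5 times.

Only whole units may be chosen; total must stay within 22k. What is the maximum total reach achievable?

62

B has the best ratio (10/3); taking only B gives at most 5×10 = 50 (stopped by the supply cap of 5).
Mixing does better — 2×R and 5×B: price 19 ≤ 22, reach 2·6 + 5·10 = 62.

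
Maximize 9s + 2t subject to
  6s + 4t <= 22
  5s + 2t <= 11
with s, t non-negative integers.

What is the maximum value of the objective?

The continuous relaxation peaks at (2.2, 0) with value 19.80; rounding to a feasible lattice point costs some objective.
(s,t)=(2,0): 6·2+4·0=12≤22, 5·2+2·0=10≤11, objective 18.
(s,t)=(1,1): 6·1+4·1=10≤22, 5·1+2·1=7≤11, objective 11.
(s,t)=(1,0): 6·1+4·0=6≤22, 5·1+2·0=5≤11, objective 9.
The best lattice point is (2,0), giving 18.

18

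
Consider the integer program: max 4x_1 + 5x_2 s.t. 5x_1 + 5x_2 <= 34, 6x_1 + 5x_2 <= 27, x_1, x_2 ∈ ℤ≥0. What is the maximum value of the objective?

Relaxing integrality, the LP optimum is 27.00 at (x_1,x_2) = (0, 5.4), which is not an integer point.
(x_1,x_2)=(0,5): 5·0+5·5=25≤34, 6·0+5·5=25≤27, objective 25.
(x_1,x_2)=(1,4): 5·1+5·4=25≤34, 6·1+5·4=26≤27, objective 24.
(x_1,x_2)=(0,4): 5·0+5·4=20≤34, 6·0+5·4=20≤27, objective 20.
No feasible integer point exceeds 25.

25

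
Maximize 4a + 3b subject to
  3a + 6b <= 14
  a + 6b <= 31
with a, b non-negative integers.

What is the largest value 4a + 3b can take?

The continuous relaxation peaks at (4.67, 0) with value 18.67; rounding to a feasible lattice point costs some objective.
(a,b)=(4,0) is feasible, giving 16.
(a,b)=(3,0) is feasible, giving 12.
No feasible integer point exceeds 16.

16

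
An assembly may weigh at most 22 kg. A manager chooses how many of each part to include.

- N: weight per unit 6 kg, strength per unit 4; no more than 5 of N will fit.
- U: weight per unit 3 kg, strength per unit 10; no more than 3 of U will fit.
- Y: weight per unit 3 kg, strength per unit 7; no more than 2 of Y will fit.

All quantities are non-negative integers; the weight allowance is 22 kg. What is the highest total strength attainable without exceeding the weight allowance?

48

U has the best ratio (10/3); taking only U gives at most 3×10 = 30 (stopped by the supply cap of 3).
Mixing does better — 1×N, 3×U, and 2×Y: weight 21 ≤ 22, strength 1·4 + 3·10 + 2·7 = 48.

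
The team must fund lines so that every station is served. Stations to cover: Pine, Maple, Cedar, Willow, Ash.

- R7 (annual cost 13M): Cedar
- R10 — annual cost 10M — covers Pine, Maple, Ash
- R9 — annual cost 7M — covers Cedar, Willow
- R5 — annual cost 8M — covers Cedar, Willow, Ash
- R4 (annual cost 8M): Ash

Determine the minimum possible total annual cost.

The greedy cost-per-new-station heuristic would pick R5 and R10 for 18, but a cheaper cover exists.
Choose R10 and R9: together they cover Pine, Maple, Cedar, Willow, Ash — every station.
Total annual cost: 10 + 7 = 17.
No cover costs less than 17.

17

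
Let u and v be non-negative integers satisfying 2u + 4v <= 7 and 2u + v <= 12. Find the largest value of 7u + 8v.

The continuous relaxation peaks at (3.5, 0) with value 24.50; rounding to a feasible lattice point costs some objective.
(u,v)=(3,0): 2·3+4·0=6≤7, 2·3+1·0=6≤12, objective 21.
(u,v)=(2,0): 2·2+4·0=4≤7, 2·2+1·0=4≤12, objective 14.
The best lattice point is (3,0), giving 21.

21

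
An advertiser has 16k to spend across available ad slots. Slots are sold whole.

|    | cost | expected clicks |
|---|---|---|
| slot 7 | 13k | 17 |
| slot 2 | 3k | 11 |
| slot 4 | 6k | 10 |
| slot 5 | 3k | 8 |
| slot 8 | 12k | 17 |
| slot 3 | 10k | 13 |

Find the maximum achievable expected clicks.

Allowing fractional choices, the relaxed optimum would be about 34.7, but ad slots are indivisible.
slot 2 + slot 5 + slot 3: cost 3 + 3 + 10 = 16 ≤ 16, expected clicks 11 + 8 + 13 = 32.
slot 2 + slot 8: cost 3 + 12 = 15 ≤ 16, expected clicks 11 + 17 = 28.
slot 2 + slot 4 + slot 5: cost 3 + 6 + 3 = 12 ≤ 16, expected clicks 11 + 10 + 8 = 29.
Best is slot 2, slot 5, and slot 3 with total expected clicks 32.

32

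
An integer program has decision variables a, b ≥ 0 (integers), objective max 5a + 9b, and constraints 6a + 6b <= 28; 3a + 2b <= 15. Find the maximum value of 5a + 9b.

36

(a,b)=(0,4): 6·0+6·4=24≤28, 3·0+2·4=8≤15, objective 36.
(a,b)=(1,3): 6·1+6·3=24≤28, 3·1+2·3=9≤15, objective 32.
Maximum is 36 at (a,b)=(0,4).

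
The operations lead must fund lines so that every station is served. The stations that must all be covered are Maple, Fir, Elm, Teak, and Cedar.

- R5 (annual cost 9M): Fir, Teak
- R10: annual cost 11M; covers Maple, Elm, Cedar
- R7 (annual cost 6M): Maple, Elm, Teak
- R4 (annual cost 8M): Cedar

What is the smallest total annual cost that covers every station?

20

This is an integer covering problem.
The greedy cost-per-new-station heuristic would pick R7, R4, and R5 for 23, but a cheaper cover exists.
Choose R5 and R10: together they cover Maple, Fir, Elm, Teak, Cedar — every station.
Total annual cost: 9 + 11 = 20.
No cover costs less than 20.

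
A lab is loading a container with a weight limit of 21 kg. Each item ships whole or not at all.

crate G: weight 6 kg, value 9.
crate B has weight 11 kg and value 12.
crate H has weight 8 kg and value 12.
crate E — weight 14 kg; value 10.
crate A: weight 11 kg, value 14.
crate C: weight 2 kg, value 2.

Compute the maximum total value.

28

Take crate H, crate A, and crate C: weight 8 + 11 + 2 = 21 ≤ 21, value 12 + 14 + 2 = 28.
No other feasible combination does better.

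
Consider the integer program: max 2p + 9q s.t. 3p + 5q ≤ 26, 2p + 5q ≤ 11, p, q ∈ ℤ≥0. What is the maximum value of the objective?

18

(p,q)=(0,2) is feasible, giving 18.
(p,q)=(1,1) is feasible, giving 11.
(p,q)=(0,1) is feasible, giving 9.
No feasible integer point exceeds 18.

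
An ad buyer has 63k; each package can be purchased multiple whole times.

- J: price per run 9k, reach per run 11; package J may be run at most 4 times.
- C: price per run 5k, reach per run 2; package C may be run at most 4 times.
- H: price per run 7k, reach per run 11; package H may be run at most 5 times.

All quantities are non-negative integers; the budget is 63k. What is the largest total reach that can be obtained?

2×J, 2×C, and 5×H: price 63 ≤ 63, reach 2·11 + 2·2 + 5·11 = 81.
3×J and 5×H: price 62 ≤ 63, reach 3·11 + 5·11 = 88.
Best is 88.

88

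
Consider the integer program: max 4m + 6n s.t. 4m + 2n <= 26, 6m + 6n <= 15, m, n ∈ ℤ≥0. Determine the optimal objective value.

(m,n)=(0,2) is feasible, giving 12.
(m,n)=(1,1) is feasible, giving 10.
(m,n)=(0,1) is feasible, giving 6.
Maximum is 12 at (m,n)=(0,2).

12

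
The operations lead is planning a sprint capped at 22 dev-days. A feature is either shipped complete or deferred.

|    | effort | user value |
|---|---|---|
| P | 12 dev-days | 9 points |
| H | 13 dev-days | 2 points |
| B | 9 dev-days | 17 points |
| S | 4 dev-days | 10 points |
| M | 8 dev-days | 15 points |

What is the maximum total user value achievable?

42

This is a 0-1 knapsack instance.
Allowing fractional choices, the relaxed optimum would be about 42.8, but features are indivisible.
B + S + M: effort 9 + 4 + 8 = 21 ≤ 22, user value 17 + 10 + 15 = 42.
B + S: effort 9 + 4 = 13 ≤ 22, user value 17 + 10 = 27.
B + M: effort 9 + 8 = 17 ≤ 22, user value 17 + 15 = 32.
Best is B, S, and M with total user value 42.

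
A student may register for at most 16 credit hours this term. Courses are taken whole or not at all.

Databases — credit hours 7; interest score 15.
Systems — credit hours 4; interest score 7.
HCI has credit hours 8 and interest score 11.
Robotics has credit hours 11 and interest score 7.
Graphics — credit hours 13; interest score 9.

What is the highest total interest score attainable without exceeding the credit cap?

26

Allowing fractional choices, the relaxed optimum would be about 28.9, but courses are indivisible.
Databases + Systems: credit hours 7 + 4 = 11 ≤ 16, interest score 15 + 7 = 22.
Databases + HCI: credit hours 7 + 8 = 15 ≤ 16, interest score 15 + 11 = 26.
Best is Databases and HCI with total interest score 26.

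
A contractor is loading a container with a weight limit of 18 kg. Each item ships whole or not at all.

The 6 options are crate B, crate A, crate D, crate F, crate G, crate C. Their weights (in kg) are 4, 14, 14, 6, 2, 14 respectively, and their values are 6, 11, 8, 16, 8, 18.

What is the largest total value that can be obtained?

This is an integer program with binary decision variables.
crate B + crate F + crate G: weight 4 + 6 + 2 = 12 ≤ 18, value 6 + 16 + 8 = 30.
crate G + crate C: weight 2 + 14 = 16 ≤ 18, value 8 + 18 = 26.
crate F + crate G: weight 6 + 2 = 8 ≤ 18, value 16 + 8 = 24.
Best is crate B, crate F, and crate G with total value 30.

30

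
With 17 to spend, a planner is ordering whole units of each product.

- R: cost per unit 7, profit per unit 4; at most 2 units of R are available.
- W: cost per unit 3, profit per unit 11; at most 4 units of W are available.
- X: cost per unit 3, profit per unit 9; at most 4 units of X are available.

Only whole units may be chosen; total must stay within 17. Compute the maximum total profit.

This is a bounded integer knapsack.
4×W and 1×X: cost 15 ≤ 17, profit 4·11 + 1·9 = 53.
3×W and 2×X: cost 15 ≤ 17, profit 3·11 + 2·9 = 51.
Best is 53.

53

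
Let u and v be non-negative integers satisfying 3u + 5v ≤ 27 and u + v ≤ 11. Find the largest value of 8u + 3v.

72

(u,v)=(9,0): 3·9+5·0=27≤27, 1·9+1·0=9≤11, objective 72.
(u,v)=(8,0): 3·8+5·0=24≤27, 1·8+1·0=8≤11, objective 64.
No feasible integer point exceeds 72.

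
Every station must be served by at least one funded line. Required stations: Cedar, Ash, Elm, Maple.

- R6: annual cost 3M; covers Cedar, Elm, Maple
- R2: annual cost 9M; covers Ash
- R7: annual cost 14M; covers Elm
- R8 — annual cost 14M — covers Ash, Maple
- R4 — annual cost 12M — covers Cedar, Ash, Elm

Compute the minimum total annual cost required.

Choose R6 and R2: together they cover Cedar, Ash, Elm, Maple — every station.
Total annual cost: 3 + 9 = 12.
No cover costs less than 12.

12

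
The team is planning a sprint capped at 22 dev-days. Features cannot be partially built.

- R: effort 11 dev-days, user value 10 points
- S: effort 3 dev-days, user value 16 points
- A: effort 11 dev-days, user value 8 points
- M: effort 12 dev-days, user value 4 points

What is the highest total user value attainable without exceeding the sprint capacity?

Take R and S: effort 11 + 3 = 14 ≤ 22, user value 10 + 16 = 26.
No other feasible combination does better.

26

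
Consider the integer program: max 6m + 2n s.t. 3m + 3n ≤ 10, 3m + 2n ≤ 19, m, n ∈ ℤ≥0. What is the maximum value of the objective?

18

The continuous relaxation peaks at (3.33, 0) with value 20.00; rounding to a feasible lattice point costs some objective.
(m,n)=(3,0): 3·3+3·0=9≤10, 3·3+2·0=9≤19, objective 18.
(m,n)=(2,1): 3·2+3·1=9≤10, 3·2+2·1=8≤19, objective 14.
Maximum is 18 at (m,n)=(3,0).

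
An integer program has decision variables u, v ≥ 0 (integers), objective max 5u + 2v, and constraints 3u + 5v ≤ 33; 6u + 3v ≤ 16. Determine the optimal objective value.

12

Relaxing integrality, the LP optimum is 13.33 at (u,v) = (2.67, 0), which is not an integer point.
(u,v)=(2,1) is feasible, giving 12.
(u,v)=(2,0) is feasible, giving 10.
(u,v)=(1,2) is feasible, giving 9.
Maximum is 12 at (u,v)=(2,1).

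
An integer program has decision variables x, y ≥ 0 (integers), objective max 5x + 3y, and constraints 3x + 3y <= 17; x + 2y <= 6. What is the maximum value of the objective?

25

The continuous relaxation peaks at (5.67, 0) with value 28.33; rounding to a feasible lattice point costs some objective.
(x,y)=(5,0): 3·5+3·0=15≤17, 1·5+2·0=5≤6, objective 25.
(x,y)=(4,1): 3·4+3·1=15≤17, 1·4+2·1=6≤6, objective 23.
No feasible integer point exceeds 25.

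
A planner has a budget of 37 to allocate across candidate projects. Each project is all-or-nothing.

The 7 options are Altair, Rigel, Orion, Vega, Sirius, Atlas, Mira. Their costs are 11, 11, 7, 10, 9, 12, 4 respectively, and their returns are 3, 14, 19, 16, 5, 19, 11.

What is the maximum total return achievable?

Allowing fractional choices, the relaxed optimum would be about 70.1, but projects are indivisible.
Rigel + Orion + Vega + Mira: cost 11 + 7 + 10 + 4 = 32 ≤ 37, return 14 + 19 + 16 + 11 = 60.
Rigel + Orion + Atlas + Mira: cost 11 + 7 + 12 + 4 = 34 ≤ 37, return 14 + 19 + 19 + 11 = 63.
Orion + Vega + Atlas + Mira: cost 7 + 10 + 12 + 4 = 33 ≤ 37, return 19 + 16 + 19 + 11 = 65.
Best is Orion, Vega, Atlas, and Mira with total return 65.

65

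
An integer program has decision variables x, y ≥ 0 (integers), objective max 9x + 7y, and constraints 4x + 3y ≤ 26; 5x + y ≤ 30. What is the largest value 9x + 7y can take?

The continuous relaxation peaks at (0, 8.67) with value 60.67; rounding to a feasible lattice point costs some objective.
(x,y)=(2,6): 4·2+3·6=26≤26, 5·2+1·6=16≤30, objective 60.
(x,y)=(1,7): 4·1+3·7=25≤26, 5·1+1·7=12≤30, objective 58.
(x,y)=(0,8): 4·0+3·8=24≤26, 5·0+1·8=8≤30, objective 56.
(x,y)=(2,5): 4·2+3·5=23≤26, 5·2+1·5=15≤30, objective 53.
Maximum is 60 at (x,y)=(2,6).

60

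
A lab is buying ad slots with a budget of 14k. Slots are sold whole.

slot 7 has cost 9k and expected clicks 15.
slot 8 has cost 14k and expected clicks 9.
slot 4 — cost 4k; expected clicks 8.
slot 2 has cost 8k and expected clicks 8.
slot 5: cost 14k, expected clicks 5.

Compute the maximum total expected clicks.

Take slot 7 and slot 4: cost 9 + 4 = 13 ≤ 14, expected clicks 15 + 8 = 23.
No other feasible combination does better.

23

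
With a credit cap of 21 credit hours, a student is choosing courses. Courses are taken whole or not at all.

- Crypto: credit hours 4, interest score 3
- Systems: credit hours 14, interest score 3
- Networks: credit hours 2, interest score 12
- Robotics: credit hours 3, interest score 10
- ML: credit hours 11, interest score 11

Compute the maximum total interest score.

Networks + Robotics + ML: credit hours 2 + 3 + 11 = 16 ≤ 21, interest score 12 + 10 + 11 = 33.
Crypto + Networks + Robotics + ML: credit hours 4 + 2 + 3 + 11 = 20 ≤ 21, interest score 3 + 12 + 10 + 11 = 36.
Best is Crypto, Networks, Robotics, and ML with total interest score 36.

36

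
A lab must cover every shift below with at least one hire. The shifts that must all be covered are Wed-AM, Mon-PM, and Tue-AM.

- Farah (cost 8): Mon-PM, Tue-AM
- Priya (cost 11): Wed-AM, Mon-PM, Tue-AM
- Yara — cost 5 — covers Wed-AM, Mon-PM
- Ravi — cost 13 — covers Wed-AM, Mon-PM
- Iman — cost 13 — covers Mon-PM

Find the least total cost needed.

This is an integer covering problem.
The greedy cost-per-new-shift heuristic would pick Yara and Farah for 13, but a cheaper cover exists.
Priya alone covers Wed-AM, Mon-PM, Tue-AM — every shift.
Total cost: 11.
No cover costs less than 11.

11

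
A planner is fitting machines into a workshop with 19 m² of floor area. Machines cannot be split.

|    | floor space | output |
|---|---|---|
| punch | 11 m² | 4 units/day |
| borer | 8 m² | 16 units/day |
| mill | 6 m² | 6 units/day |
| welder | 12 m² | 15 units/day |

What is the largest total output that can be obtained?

Allowing fractional choices, the relaxed optimum would be about 29.8, but machines are indivisible.
mill + welder: floor space 6 + 12 = 18 ≤ 19, output 6 + 15 = 21.
borer + mill: floor space 8 + 6 = 14 ≤ 19, output 16 + 6 = 22.
Best is borer and mill with total output 22.

22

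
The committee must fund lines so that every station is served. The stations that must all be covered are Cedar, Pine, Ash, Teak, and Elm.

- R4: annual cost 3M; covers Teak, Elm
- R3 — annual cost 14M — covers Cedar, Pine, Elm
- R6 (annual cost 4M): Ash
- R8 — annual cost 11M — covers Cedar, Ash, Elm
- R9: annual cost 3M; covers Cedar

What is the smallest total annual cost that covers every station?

21

Choose R4, R3, and R6: together they cover Cedar, Pine, Ash, Teak, Elm — every station.
Total annual cost: 3 + 14 + 4 = 21.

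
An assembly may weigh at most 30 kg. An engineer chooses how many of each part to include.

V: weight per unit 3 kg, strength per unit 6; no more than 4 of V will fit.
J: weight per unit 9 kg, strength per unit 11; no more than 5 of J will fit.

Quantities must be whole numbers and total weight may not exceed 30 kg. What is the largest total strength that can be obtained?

3×V and 2×J: weight 27 ≤ 30, strength 3·6 + 2·11 = 40.
4×V and 2×J: weight 30 ≤ 30, strength 4·6 + 2·11 = 46.
Best is 46.

46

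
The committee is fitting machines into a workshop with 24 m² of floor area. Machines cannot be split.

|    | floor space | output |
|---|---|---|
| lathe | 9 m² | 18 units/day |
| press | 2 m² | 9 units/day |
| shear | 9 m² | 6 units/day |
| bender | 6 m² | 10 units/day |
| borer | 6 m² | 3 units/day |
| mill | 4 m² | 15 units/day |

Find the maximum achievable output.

52

Take lathe, press, bender, and mill: floor space 9 + 2 + 6 + 4 = 21 ≤ 24, output 18 + 9 + 10 + 15 = 52.
No other feasible combination does better.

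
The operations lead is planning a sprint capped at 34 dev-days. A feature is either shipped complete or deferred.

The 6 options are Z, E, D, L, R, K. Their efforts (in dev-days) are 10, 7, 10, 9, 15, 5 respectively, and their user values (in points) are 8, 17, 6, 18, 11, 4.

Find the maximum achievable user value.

This is an integer program with binary decision variables.
Allowing fractional choices, the relaxed optimum would be about 49.2, but features are indivisible.
Z + E + L + K: effort 10 + 7 + 9 + 5 = 31 ≤ 34, user value 8 + 17 + 18 + 4 = 47.
E + D + L + K: effort 7 + 10 + 9 + 5 = 31 ≤ 34, user value 17 + 6 + 18 + 4 = 45.
E + L + R: effort 7 + 9 + 15 = 31 ≤ 34, user value 17 + 18 + 11 = 46.
Best is Z, E, L, and K with total user value 47.

47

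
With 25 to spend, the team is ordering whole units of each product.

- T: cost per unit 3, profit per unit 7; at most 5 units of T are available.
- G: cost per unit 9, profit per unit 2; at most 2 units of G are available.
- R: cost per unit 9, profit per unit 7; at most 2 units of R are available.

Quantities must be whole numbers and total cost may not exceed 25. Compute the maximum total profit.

This is a bounded integer knapsack.
Take 5×T and 1×R: cost 24 ≤ 25, profit 5·7 + 1·7 = 42.
T has the best ratio (7/3) and is taken to its limit of 5; remaining capacity is filled optimally with the others.

42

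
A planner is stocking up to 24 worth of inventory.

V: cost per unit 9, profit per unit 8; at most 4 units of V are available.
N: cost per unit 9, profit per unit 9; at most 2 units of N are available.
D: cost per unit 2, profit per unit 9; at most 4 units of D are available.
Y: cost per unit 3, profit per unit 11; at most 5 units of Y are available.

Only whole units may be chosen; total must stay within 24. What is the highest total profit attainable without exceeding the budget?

4×D and 5×Y: cost 23 ≤ 24, profit 4·9 + 5·11 = 91.
3×D and 5×Y: cost 21 ≤ 24, profit 3·9 + 5·11 = 82.
Best is 91.

91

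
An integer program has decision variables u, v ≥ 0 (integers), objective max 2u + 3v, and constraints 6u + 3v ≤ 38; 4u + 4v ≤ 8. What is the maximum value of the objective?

(u,v)=(0,2): 6·0+3·2=6≤38, 4·0+4·2=8≤8, objective 6.
(u,v)=(1,1): 6·1+3·1=9≤38, 4·1+4·1=8≤8, objective 5.
(u,v)=(0,1): 6·0+3·1=3≤38, 4·0+4·1=4≤8, objective 3.
No feasible integer point exceeds 6.

6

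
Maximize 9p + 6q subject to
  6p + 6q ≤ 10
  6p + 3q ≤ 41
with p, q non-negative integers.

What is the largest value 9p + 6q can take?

9

(p,q)=(1,0): 6·1+6·0=6≤10, 6·1+3·0=6≤41, objective 9.
(p,q)=(0,1): 6·0+6·1=6≤10, 6·0+3·1=3≤41, objective 6.
Maximum is 9 at (p,q)=(1,0).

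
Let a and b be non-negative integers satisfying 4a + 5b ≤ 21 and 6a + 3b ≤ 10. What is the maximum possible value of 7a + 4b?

12

(a,b)=(0,3) is feasible, giving 12.
(a,b)=(0,2) is feasible, giving 8.
Maximum is 12 at (a,b)=(0,3).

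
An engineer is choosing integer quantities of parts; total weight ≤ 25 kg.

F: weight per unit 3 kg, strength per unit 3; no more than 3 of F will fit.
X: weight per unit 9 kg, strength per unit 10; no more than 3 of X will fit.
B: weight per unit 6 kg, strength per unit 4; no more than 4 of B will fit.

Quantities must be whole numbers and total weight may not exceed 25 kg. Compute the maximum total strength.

X has the best ratio (10/9); taking only X gives at most 2×10 = 20 (stopped by the weight limit).
Mixing does better — 2×F and 2×X: weight 24 ≤ 25, strength 2·3 + 2·10 = 26.

26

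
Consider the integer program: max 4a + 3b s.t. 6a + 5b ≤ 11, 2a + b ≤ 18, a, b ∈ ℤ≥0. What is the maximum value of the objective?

(a,b)=(1,1) is feasible, giving 7.
(a,b)=(0,2) is feasible, giving 6.
(a,b)=(1,0) is feasible, giving 4.
(a,b)=(0,1) is feasible, giving 3.
No feasible integer point exceeds 7.

7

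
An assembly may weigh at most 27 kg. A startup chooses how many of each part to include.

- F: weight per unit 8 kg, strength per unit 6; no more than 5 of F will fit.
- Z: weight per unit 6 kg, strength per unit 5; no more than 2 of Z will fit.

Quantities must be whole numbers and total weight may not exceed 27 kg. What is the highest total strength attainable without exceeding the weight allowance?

18

This is a bounded integer knapsack.
2×F and 1×Z: weight 22 ≤ 27, strength 2·6 + 1·5 = 17.
3×F: weight 24 ≤ 27, strength 3·6 = 18.
Best is 18.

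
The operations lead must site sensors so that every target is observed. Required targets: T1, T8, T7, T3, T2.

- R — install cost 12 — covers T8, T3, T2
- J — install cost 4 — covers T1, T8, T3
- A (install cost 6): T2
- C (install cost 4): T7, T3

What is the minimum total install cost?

14

This is an integer covering problem.
Choose J, A, and C: together they cover T1, T8, T7, T3, T2 — every target.
Total install cost: 4 + 6 + 4 = 14.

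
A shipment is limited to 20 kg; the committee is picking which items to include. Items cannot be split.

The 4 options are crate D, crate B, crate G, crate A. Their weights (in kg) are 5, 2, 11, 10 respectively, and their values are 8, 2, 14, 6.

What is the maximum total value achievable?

Allowing fractional choices, the relaxed optimum would be about 25.2, but items are indivisible.
crate D + crate G: weight 5 + 11 = 16 ≤ 20, value 8 + 14 = 22.
crate B + crate G: weight 2 + 11 = 13 ≤ 20, value 2 + 14 = 16.
crate D + crate B + crate G: weight 5 + 2 + 11 = 18 ≤ 20, value 8 + 2 + 14 = 24.
Best is crate D, crate B, and crate G with total value 24.

24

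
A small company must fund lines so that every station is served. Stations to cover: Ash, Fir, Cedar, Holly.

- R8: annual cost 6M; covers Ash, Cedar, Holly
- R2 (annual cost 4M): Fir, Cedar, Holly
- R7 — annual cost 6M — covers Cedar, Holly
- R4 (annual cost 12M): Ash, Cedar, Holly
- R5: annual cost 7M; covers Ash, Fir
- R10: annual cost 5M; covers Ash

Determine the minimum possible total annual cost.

Choose R2 and R10: together they cover Ash, Fir, Cedar, Holly — every station.
Total annual cost: 4 + 5 = 9.

9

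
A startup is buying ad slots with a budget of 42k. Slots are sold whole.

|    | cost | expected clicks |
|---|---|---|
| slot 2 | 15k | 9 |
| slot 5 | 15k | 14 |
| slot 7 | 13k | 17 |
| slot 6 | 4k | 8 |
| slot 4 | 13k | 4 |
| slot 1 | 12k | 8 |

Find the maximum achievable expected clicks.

slot 5 + slot 7 + slot 1: cost 15 + 13 + 12 = 40 ≤ 42, expected clicks 14 + 17 + 8 = 39.
slot 5 + slot 7 + slot 6: cost 15 + 13 + 4 = 32 ≤ 42, expected clicks 14 + 17 + 8 = 39.
The maximum expected clicks is 39; one optimal choice is slot 5, slot 7, and slot 6.

39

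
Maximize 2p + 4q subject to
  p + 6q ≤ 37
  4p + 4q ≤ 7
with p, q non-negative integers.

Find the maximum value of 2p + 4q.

(p,q)=(0,1): 1·0+6·1=6≤37, 4·0+4·1=4≤7, objective 4.
(p,q)=(1,0): 1·1+6·0=1≤37, 4·1+4·0=4≤7, objective 2.
(p,q)=(0,0): 1·0+6·0=0≤37, 4·0+4·0=0≤7, objective 0.
No feasible integer point exceeds 4.

4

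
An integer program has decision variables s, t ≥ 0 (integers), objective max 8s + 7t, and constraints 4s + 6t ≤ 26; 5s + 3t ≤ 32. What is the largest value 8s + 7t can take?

The continuous relaxation peaks at (6.33, 0.111) with value 51.44; rounding to a feasible lattice point costs some objective.
(s,t)=(6,0): 4·6+6·0=24≤26, 5·6+3·0=30≤32, objective 48.
(s,t)=(5,1): 4·5+6·1=26≤26, 5·5+3·1=28≤32, objective 47.
(s,t)=(5,0): 4·5+6·0=20≤26, 5·5+3·0=25≤32, objective 40.
The best lattice point is (6,0), giving 48.

48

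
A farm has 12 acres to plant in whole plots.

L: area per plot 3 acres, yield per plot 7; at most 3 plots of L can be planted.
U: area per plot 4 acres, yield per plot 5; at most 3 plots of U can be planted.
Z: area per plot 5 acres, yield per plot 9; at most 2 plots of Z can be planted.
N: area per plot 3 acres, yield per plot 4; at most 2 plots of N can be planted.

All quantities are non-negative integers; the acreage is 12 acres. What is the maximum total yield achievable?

3×L and 1×N: area 12 ≤ 12, yield 3·7 + 1·4 = 25.
2×L and 1×Z: area 11 ≤ 12, yield 2·7 + 1·9 = 23.
Best is 25.

25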